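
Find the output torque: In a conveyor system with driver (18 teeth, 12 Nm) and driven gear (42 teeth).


Given: N1 = 18, N2 = 42, T1 = 12 Nm
Using T2/T1 = N2/N1
T2 = T1 * N2 / N1
T2 = 12 * 42 / 18
T2 = 504 / 18
T2 = 28 Nm

28 Nm


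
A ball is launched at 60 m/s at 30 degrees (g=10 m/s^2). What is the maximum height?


Given: v0 = 60 m/s, theta = 30 deg, g = 10 m/s^2
sin^2(30) = 1/4
Using H = v0^2 * sin^2(theta) / (2*g)
H = 60^2 * 1/4 / (2*10)
H = 3600 * 1/4 / 20
H = 900 / 20
H = 45 m

45 m


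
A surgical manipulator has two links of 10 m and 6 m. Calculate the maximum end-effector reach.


Given: L1 = 10 m, L2 = 6 m
For a 2-link planar arm, max reach = L1 + L2 (fully extended)
Max reach = 10 + 6
Max reach = 16 m

16 m


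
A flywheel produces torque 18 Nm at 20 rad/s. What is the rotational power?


Given: tau = 18 Nm, omega = 20 rad/s
Using P = tau * omega
P = 18 * 20
P = 360 W

360 W


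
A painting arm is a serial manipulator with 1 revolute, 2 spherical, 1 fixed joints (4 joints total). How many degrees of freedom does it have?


Given: serial robot with 1 revolute, 2 spherical, 1 fixed joints
DOF contribution per joint type: revolute=1, prismatic=1, spherical=3, fixed=0
DOF = 1*1 + 2*3 + 1*0
DOF = 7

7


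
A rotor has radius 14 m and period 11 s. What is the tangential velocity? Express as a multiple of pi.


Given: radius r = 14 m, period T = 11 s
Using v = 2*pi*r / T
v = 2*pi*14 / 11
v = 28*pi / 11
v = 28/11*pi m/s

28/11*pi m/s


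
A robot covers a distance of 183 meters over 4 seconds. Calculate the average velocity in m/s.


Given: distance d = 183 m, time t = 4 s
Using v = d / t
v = 183 / 4
v = 183/4 m/s

183/4 m/s


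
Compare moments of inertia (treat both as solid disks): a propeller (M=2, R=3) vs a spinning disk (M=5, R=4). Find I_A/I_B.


Given: M1=2 kg, R1=3 m, M2=5 kg, R2=4 m
For a disk: I = (1/2)*M*R^2, so I_A/I_B = (M1*R1^2)/(M2*R2^2)
M1*R1^2 = 2*9 = 18
M2*R2^2 = 5*16 = 80
I_A/I_B = 18/80 = 9/40

9/40


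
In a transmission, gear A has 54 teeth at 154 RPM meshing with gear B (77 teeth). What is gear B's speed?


Given: N1 = 54 teeth, w1 = 154 RPM, N2 = 77 teeth
Using N1*w1 = N2*w2
w2 = N1*w1 / N2
w2 = 54*154 / 77
w2 = 8316 / 77
w2 = 108 RPM

108 RPM


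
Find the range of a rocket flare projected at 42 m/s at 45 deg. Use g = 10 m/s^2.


Given: v0 = 42 m/s, theta = 45 deg, g = 10 m/s^2
sin(2*45) = sin(90) = 1
Using R = v0^2 * sin(2*theta) / g
R = 42^2 * 1 / 10
R = 1764 / 10
R = 882/5 m

882/5 m


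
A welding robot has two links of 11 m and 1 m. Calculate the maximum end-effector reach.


Given: L1 = 11 m, L2 = 1 m
For a 2-link planar arm, max reach = L1 + L2 (fully extended)
Max reach = 11 + 1
Max reach = 12 m

12 m


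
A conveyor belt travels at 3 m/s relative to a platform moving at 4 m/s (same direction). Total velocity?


Given: object velocity = 3 m/s, platform velocity = 4 m/s (same direction)
Using classical velocity addition: v_total = v_object + v_platform
v_total = 3 + 4
v_total = 7 m/s

7 m/s


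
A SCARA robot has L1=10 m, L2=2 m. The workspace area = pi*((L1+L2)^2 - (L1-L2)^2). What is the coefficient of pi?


Given: L1 = 10, L2 = 2
(L1+L2)^2 = (12)^2 = 144
(L1-L2)^2 = (8)^2 = 64
Difference = 144 - 64 = 80
This equals 4*L1*L2 = 4*10*2 = 80
Workspace area = 80*pi

80


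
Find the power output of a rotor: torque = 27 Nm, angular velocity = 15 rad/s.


Given: tau = 27 Nm, omega = 15 rad/s
Using P = tau * omega
P = 27 * 15
P = 405 W

405 W


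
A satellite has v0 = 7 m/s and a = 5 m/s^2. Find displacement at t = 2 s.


Given: v0 = 7 m/s, a = 5 m/s^2, t = 2 s
Using s = v0*t + (1/2)*a*t^2
s = 7*2 + (1/2)*5*2^2
s = 14 + (1/2)*20
s = 14 + 10
s = 24

24 m


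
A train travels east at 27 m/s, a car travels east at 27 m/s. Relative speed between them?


Given: v_A = 27 m/s east, v_B = 27 m/s east
Both move in the same direction; relative speed = |v_A - v_B|
|27 - 27| = |0|
= 0 m/s

0 m/s


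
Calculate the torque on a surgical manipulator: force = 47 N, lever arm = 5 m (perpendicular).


Given: F = 47 N, r = 5 m, angle = 90 deg (perpendicular)
Using tau = F * r * sin(90)
sin(90) = 1
tau = 47 * 5 * 1
tau = 235 Nm

235 Nm


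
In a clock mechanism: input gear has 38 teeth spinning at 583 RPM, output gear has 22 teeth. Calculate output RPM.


Given: N1 = 38 teeth, w1 = 583 RPM, N2 = 22 teeth
Using N1*w1 = N2*w2
w2 = N1*w1 / N2
w2 = 38*583 / 22
w2 = 22154 / 22
w2 = 1007 RPM

1007 RPM


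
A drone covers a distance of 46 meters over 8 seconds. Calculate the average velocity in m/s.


Given: distance d = 46 m, time t = 8 s
Using v = d / t
v = 46 / 8
v = 23/4 m/s

23/4 m/s


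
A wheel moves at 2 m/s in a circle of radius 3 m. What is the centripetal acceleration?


Given: v = 2 m/s, r = 3 m
Using a_c = v^2 / r
a_c = 2^2 / 3
a_c = 4 / 3
a_c = 4/3 m/s^2

4/3 m/s^2


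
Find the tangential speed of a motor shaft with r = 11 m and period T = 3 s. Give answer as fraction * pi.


Given: radius r = 11 m, period T = 3 s
Using v = 2*pi*r / T
v = 2*pi*11 / 3
v = 22*pi / 3
v = 22/3*pi m/s

22/3*pi m/s


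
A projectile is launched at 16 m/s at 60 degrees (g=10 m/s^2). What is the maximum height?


Given: v0 = 16 m/s, theta = 60 deg, g = 10 m/s^2
sin^2(60) = 3/4
Using H = v0^2 * sin^2(theta) / (2*g)
H = 16^2 * 3/4 / (2*10)
H = 256 * 3/4 / 20
H = 192 / 20
H = 48/5 m

48/5 m


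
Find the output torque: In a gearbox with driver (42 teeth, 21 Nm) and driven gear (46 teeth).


Given: N1 = 42, N2 = 46, T1 = 21 Nm
Using T2/T1 = N2/N1
T2 = T1 * N2 / N1
T2 = 21 * 46 / 42
T2 = 966 / 42
T2 = 23 Nm

23 Nm


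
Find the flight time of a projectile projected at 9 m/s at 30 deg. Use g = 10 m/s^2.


Given: v0 = 9 m/s, theta = 30 deg, g = 10 m/s^2
sin(30) = 1/2
Using T = 2*v0*sin(theta) / g
T = 2*9*1/2 / 10
T = 9 / 10
T = 9/10 s

9/10 s


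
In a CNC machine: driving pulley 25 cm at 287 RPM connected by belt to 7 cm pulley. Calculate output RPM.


Given: D1 = 25 cm, w1 = 287 RPM, D2 = 7 cm
Using D1*w1 = D2*w2
w2 = D1*w1 / D2
w2 = 25*287 / 7
w2 = 7175 / 7
w2 = 1025 RPM

1025 RPM


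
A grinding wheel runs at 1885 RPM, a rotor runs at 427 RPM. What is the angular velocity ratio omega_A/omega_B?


Given: RPM_A = 1885, RPM_B = 427
omega = 2*pi*RPM/60, so omega_A/omega_B = RPM_A / RPM_B
omega_A/omega_B = 1885 / 427
omega_A/omega_B = 1885/427

1885/427


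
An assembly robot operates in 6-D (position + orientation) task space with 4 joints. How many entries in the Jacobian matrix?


Given: task space dimension = 6, joints = 4
Jacobian is a 6 x 4 matrix
Total entries = rows * columns
Total = 6 * 4
Total = 24

24


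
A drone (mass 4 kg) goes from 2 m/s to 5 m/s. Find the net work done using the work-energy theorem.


Given: m = 4 kg, v0 = 2 m/s, v = 5 m/s
Using W = (1/2)*m*(v^2 - v0^2)
v^2 = 5^2 = 25
v0^2 = 2^2 = 4
v^2 - v0^2 = 25 - 4 = 21
W = (1/2)*4*21 = 42 J

42 J


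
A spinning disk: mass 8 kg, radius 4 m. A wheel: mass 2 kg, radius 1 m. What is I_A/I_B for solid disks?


Given: M1=8 kg, R1=4 m, M2=2 kg, R2=1 m
For a disk: I = (1/2)*M*R^2, so I_A/I_B = (M1*R1^2)/(M2*R2^2)
M1*R1^2 = 8*16 = 128
M2*R2^2 = 2*1 = 2
I_A/I_B = 128/2 = 64

64


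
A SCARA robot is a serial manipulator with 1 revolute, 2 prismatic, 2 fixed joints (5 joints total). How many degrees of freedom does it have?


Given: serial robot with 1 revolute, 2 prismatic, 2 fixed joints
DOF contribution per joint type: revolute=1, prismatic=1, spherical=3, fixed=0
DOF = 1*1 + 2*1 + 2*0
DOF = 3

3


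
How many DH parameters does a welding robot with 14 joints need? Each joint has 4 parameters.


Given: 14 joints, 4 DH parameters per joint (d, theta, a, alpha)
Total DH parameters = number_of_joints * 4
Total = 14 * 4
Total = 56

56


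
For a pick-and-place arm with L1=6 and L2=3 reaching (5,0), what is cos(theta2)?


Given: L1 = 6, L2 = 3, target (x, y) = (5, 0)
Using cos(theta2) = (x^2 + y^2 - L1^2 - L2^2) / (2*L1*L2)
x^2 + y^2 = 5^2 + 0 = 25
L1^2 + L2^2 = 36 + 9 = 45
Numerator = 25 - 45 = -20
Denominator = 2*6*3 = 36
cos(theta2) = -20/36 = -5/9

-5/9


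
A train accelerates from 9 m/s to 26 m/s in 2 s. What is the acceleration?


Given: initial velocity v0 = 9 m/s, final velocity v = 26 m/s, time t = 2 s
Using a = (v - v0) / t
a = (26 - 9) / 2
a = 17 / 2
a = 17/2 m/s^2

17/2 m/s^2


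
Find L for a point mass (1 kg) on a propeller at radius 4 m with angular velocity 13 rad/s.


Given: m = 1 kg, r = 4 m, omega = 13 rad/s
For a point mass: I = m*r^2
I = 1*4^2 = 1*16 = 16
L = I*omega = 16*13
L = 208 kg*m^2/s

208 kg*m^2/s


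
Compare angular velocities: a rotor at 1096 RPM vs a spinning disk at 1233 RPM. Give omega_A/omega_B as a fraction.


Given: RPM_A = 1096, RPM_B = 1233
omega = 2*pi*RPM/60, so omega_A/omega_B = RPM_A / RPM_B
omega_A/omega_B = 1096 / 1233
omega_A/omega_B = 8/9

8/9


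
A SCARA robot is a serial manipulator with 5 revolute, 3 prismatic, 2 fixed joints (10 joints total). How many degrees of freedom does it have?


Given: serial robot with 5 revolute, 3 prismatic, 2 fixed joints
DOF contribution per joint type: revolute=1, prismatic=1, spherical=3, fixed=0
DOF = 5*1 + 3*1 + 2*0
DOF = 8

8


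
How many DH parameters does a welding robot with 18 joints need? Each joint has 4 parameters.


Given: 18 joints, 4 DH parameters per joint (d, theta, a, alpha)
Total DH parameters = number_of_joints * 4
Total = 18 * 4
Total = 72

72


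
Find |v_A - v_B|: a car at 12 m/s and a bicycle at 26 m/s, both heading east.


Given: v_A = 12 m/s east, v_B = 26 m/s east
Both move in the same direction; relative speed = |v_A - v_B|
|12 - 26| = |-14|
= 14 m/s

14 m/s


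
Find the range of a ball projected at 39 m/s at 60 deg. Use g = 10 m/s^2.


Given: v0 = 39 m/s, theta = 60 deg, g = 10 m/s^2
sin(2*60) = sin(120) = sqrt(3)/2
Using R = v0^2 * sin(2*theta) / g
R = 39^2 * (sqrt(3)/2) / 10
R = 1521 * sqrt(3) / 20
R = 1521/20*sqrt(3) m

1521/20*sqrt(3) m


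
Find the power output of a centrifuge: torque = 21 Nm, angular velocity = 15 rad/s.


Given: tau = 21 Nm, omega = 15 rad/s
Using P = tau * omega
P = 21 * 15
P = 315 W

315 W


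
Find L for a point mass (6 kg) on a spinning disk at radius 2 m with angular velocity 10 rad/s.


Given: m = 6 kg, r = 2 m, omega = 10 rad/s
For a point mass: I = m*r^2
I = 6*2^2 = 6*4 = 24
L = I*omega = 24*10
L = 240 kg*m^2/s

240 kg*m^2/s


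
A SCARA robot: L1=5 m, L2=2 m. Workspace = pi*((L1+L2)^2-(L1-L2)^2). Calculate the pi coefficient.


Given: L1 = 5, L2 = 2
(L1+L2)^2 = (7)^2 = 49
(L1-L2)^2 = (3)^2 = 9
Difference = 49 - 9 = 40
This equals 4*L1*L2 = 4*5*2 = 40
Workspace area = 40*pi

40


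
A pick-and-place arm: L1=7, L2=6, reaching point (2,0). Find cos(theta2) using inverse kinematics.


Given: L1 = 7, L2 = 6, target (x, y) = (2, 0)
Using cos(theta2) = (x^2 + y^2 - L1^2 - L2^2) / (2*L1*L2)
x^2 + y^2 = 2^2 + 0 = 4
L1^2 + L2^2 = 49 + 36 = 85
Numerator = 4 - 85 = -81
Denominator = 2*7*6 = 84
cos(theta2) = -81/84 = -27/28

-27/28


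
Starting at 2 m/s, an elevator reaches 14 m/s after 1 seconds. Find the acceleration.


Given: initial velocity v0 = 2 m/s, final velocity v = 14 m/s, time t = 1 s
Using a = (v - v0) / t
a = (14 - 2) / 1
a = 12 / 1
a = 12 m/s^2

12 m/s^2


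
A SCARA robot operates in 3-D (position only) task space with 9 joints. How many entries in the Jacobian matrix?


Given: task space dimension = 3, joints = 9
Jacobian is a 3 x 9 matrix
Total entries = rows * columns
Total = 3 * 9
Total = 27

27


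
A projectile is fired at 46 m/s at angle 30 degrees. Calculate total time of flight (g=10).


Given: v0 = 46 m/s, theta = 30 deg, g = 10 m/s^2
sin(30) = 1/2
Using T = 2*v0*sin(theta) / g
T = 2*46*1/2 / 10
T = 46 / 10
T = 23/5 s

23/5 s


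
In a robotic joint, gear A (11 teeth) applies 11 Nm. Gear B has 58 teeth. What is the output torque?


Given: N1 = 11, N2 = 58, T1 = 11 Nm
Using T2/T1 = N2/N1
T2 = T1 * N2 / N1
T2 = 11 * 58 / 11
T2 = 638 / 11
T2 = 58 Nm

58 Nm


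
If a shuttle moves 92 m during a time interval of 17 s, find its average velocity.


Given: distance d = 92 m, time t = 17 s
Using v = d / t
v = 92 / 17
v = 92/17 m/s

92/17 m/s


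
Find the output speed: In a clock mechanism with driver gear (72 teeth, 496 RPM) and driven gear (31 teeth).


Given: N1 = 72 teeth, w1 = 496 RPM, N2 = 31 teeth
Using N1*w1 = N2*w2
w2 = N1*w1 / N2
w2 = 72*496 / 31
w2 = 35712 / 31
w2 = 1152 RPM

1152 RPM


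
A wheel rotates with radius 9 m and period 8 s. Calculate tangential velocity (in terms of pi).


Given: radius r = 9 m, period T = 8 s
Using v = 2*pi*r / T
v = 2*pi*9 / 8
v = 18*pi / 8
v = 9/4*pi m/s

9/4*pi m/s


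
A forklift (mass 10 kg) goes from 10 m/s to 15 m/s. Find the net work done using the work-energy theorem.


Given: m = 10 kg, v0 = 10 m/s, v = 15 m/s
Using W = (1/2)*m*(v^2 - v0^2)
v^2 = 15^2 = 225
v0^2 = 10^2 = 100
v^2 - v0^2 = 225 - 100 = 125
W = (1/2)*10*125 = 625 J

625 J


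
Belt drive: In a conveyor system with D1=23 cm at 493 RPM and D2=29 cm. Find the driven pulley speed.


Given: D1 = 23 cm, w1 = 493 RPM, D2 = 29 cm
Using D1*w1 = D2*w2
w2 = D1*w1 / D2
w2 = 23*493 / 29
w2 = 11339 / 29
w2 = 391 RPM

391 RPM


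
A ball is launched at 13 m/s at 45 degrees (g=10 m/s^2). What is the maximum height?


Given: v0 = 13 m/s, theta = 45 deg, g = 10 m/s^2
sin^2(45) = 1/2
Using H = v0^2 * sin^2(theta) / (2*g)
H = 13^2 * 1/2 / (2*10)
H = 169 * 1/2 / 20
H = 169/2 / 20
H = 169/40 m

169/40 m


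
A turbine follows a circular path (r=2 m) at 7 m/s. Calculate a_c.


Given: v = 7 m/s, r = 2 m
Using a_c = v^2 / r
a_c = 7^2 / 2
a_c = 49 / 2
a_c = 49/2 m/s^2

49/2 m/s^2


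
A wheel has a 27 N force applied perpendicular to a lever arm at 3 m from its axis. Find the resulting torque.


Given: F = 27 N, r = 3 m, angle = 90 deg (perpendicular)
Using tau = F * r * sin(90)
sin(90) = 1
tau = 27 * 3 * 1
tau = 81 Nm

81 Nm


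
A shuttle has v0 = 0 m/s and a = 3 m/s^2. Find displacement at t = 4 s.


Given: v0 = 0 m/s, a = 3 m/s^2, t = 4 s
Using s = v0*t + (1/2)*a*t^2
s = 0*4 + (1/2)*3*4^2
s = 0 + (1/2)*48
s = 0 + 24
s = 24

24 m


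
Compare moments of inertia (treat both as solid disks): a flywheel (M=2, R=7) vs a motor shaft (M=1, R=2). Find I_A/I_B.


Given: M1=2 kg, R1=7 m, M2=1 kg, R2=2 m
For a disk: I = (1/2)*M*R^2, so I_A/I_B = (M1*R1^2)/(M2*R2^2)
M1*R1^2 = 2*49 = 98
M2*R2^2 = 1*4 = 4
I_A/I_B = 98/4 = 49/2

49/2


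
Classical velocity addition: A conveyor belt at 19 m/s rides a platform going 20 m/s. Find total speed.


Given: object velocity = 19 m/s, platform velocity = 20 m/s (same direction)
Using classical velocity addition: v_total = v_object + v_platform
v_total = 19 + 20
v_total = 39 m/s

39 m/s


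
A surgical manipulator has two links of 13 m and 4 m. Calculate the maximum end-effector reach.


Given: L1 = 13 m, L2 = 4 m
For a 2-link planar arm, max reach = L1 + L2 (fully extended)
Max reach = 13 + 4
Max reach = 17 m

17 m


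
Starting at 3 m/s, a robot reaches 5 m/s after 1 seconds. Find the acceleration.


Given: initial velocity v0 = 3 m/s, final velocity v = 5 m/s, time t = 1 s
Using a = (v - v0) / t
a = (5 - 3) / 1
a = 2 / 1
a = 2 m/s^2

2 m/s^2


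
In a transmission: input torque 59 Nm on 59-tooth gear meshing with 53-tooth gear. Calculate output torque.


Given: N1 = 59, N2 = 53, T1 = 59 Nm
Using T2/T1 = N2/N1
T2 = T1 * N2 / N1
T2 = 59 * 53 / 59
T2 = 3127 / 59
T2 = 53 Nm

53 Nm


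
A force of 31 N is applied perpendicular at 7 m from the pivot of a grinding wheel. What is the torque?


Given: F = 31 N, r = 7 m, angle = 90 deg (perpendicular)
Using tau = F * r * sin(90)
sin(90) = 1
tau = 31 * 7 * 1
tau = 217 Nm

217 Nm


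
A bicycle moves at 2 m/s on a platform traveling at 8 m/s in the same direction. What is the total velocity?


Given: object velocity = 2 m/s, platform velocity = 8 m/s (same direction)
Using classical velocity addition: v_total = v_object + v_platform
v_total = 2 + 8
v_total = 10 m/s

10 m/s


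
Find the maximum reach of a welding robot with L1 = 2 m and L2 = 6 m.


Given: L1 = 2 m, L2 = 6 m
For a 2-link planar arm, max reach = L1 + L2 (fully extended)
Max reach = 2 + 6
Max reach = 8 m

8 m


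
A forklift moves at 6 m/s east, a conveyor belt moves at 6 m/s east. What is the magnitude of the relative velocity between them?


Given: v_A = 6 m/s east, v_B = 6 m/s east
Both move in the same direction; relative speed = |v_A - v_B|
|6 - 6| = |0|
= 0 m/s

0 m/s


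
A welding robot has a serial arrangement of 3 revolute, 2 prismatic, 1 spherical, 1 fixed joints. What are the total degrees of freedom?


Given: serial robot with 3 revolute, 2 prismatic, 1 spherical, 1 fixed joints
DOF contribution per joint type: revolute=1, prismatic=1, spherical=3, fixed=0
DOF = 3*1 + 2*1 + 1*3 + 1*0
DOF = 8

8


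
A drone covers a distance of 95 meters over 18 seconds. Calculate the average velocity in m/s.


Given: distance d = 95 m, time t = 18 s
Using v = d / t
v = 95 / 18
v = 95/18 m/s

95/18 m/s


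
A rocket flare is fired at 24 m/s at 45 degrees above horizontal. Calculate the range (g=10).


Given: v0 = 24 m/s, theta = 45 deg, g = 10 m/s^2
sin(2*45) = sin(90) = 1
Using R = v0^2 * sin(2*theta) / g
R = 24^2 * 1 / 10
R = 576 / 10
R = 288/5 m

288/5 m


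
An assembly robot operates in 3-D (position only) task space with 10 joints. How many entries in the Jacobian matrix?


Given: task space dimension = 3, joints = 10
Jacobian is a 3 x 10 matrix
Total entries = rows * columns
Total = 3 * 10
Total = 30

30


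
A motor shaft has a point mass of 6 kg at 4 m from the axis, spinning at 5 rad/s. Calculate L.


Given: m = 6 kg, r = 4 m, omega = 5 rad/s
For a point mass: I = m*r^2
I = 6*4^2 = 6*16 = 96
L = I*omega = 96*5
L = 480 kg*m^2/s

480 kg*m^2/s


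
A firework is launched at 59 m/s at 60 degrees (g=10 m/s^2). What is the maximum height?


Given: v0 = 59 m/s, theta = 60 deg, g = 10 m/s^2
sin^2(60) = 3/4
Using H = v0^2 * sin^2(theta) / (2*g)
H = 59^2 * 3/4 / (2*10)
H = 3481 * 3/4 / 20
H = 10443/4 / 20
H = 10443/80 m

10443/80 m


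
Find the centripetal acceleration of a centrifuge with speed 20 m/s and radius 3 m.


Given: v = 20 m/s, r = 3 m
Using a_c = v^2 / r
a_c = 20^2 / 3
a_c = 400 / 3
a_c = 400/3 m/s^2

400/3 m/s^2


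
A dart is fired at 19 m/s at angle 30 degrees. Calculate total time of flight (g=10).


Given: v0 = 19 m/s, theta = 30 deg, g = 10 m/s^2
sin(30) = 1/2
Using T = 2*v0*sin(theta) / g
T = 2*19*1/2 / 10
T = 19 / 10
T = 19/10 s

19/10 s


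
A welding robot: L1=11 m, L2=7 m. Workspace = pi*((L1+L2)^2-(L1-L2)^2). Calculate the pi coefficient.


Given: L1 = 11, L2 = 7
(L1+L2)^2 = (18)^2 = 324
(L1-L2)^2 = (4)^2 = 16
Difference = 324 - 16 = 308
This equals 4*L1*L2 = 4*11*7 = 308
Workspace area = 308*pi

308


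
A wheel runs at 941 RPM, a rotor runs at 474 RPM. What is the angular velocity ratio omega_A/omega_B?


Given: RPM_A = 941, RPM_B = 474
omega = 2*pi*RPM/60, so omega_A/omega_B = RPM_A / RPM_B
omega_A/omega_B = 941 / 474
omega_A/omega_B = 941/474

941/474


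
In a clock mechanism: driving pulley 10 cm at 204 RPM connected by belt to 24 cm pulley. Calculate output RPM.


Given: D1 = 10 cm, w1 = 204 RPM, D2 = 24 cm
Using D1*w1 = D2*w2
w2 = D1*w1 / D2
w2 = 10*204 / 24
w2 = 2040 / 24
w2 = 85 RPM

85 RPM


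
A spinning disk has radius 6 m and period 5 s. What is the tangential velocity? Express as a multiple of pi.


Given: radius r = 6 m, period T = 5 s
Using v = 2*pi*r / T
v = 2*pi*6 / 5
v = 12*pi / 5
v = 12/5*pi m/s

12/5*pi m/s


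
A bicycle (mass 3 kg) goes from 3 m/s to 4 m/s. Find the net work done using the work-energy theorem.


Given: m = 3 kg, v0 = 3 m/s, v = 4 m/s
Using W = (1/2)*m*(v^2 - v0^2)
v^2 = 4^2 = 16
v0^2 = 3^2 = 9
v^2 - v0^2 = 16 - 9 = 7
W = (1/2)*3*7 = 21/2 J

21/2 J


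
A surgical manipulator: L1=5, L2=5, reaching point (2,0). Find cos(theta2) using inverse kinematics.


Given: L1 = 5, L2 = 5, target (x, y) = (2, 0)
Using cos(theta2) = (x^2 + y^2 - L1^2 - L2^2) / (2*L1*L2)
x^2 + y^2 = 2^2 + 0 = 4
L1^2 + L2^2 = 25 + 25 = 50
Numerator = 4 - 50 = -46
Denominator = 2*5*5 = 50
cos(theta2) = -46/50 = -23/25

-23/25


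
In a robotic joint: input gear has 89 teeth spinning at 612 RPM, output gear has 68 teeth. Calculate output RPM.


Given: N1 = 89 teeth, w1 = 612 RPM, N2 = 68 teeth
Using N1*w1 = N2*w2
w2 = N1*w1 / N2
w2 = 89*612 / 68
w2 = 54468 / 68
w2 = 801 RPM

801 RPM


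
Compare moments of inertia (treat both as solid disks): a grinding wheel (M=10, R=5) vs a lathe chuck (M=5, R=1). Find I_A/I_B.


Given: M1=10 kg, R1=5 m, M2=5 kg, R2=1 m
For a disk: I = (1/2)*M*R^2, so I_A/I_B = (M1*R1^2)/(M2*R2^2)
M1*R1^2 = 10*25 = 250
M2*R2^2 = 5*1 = 5
I_A/I_B = 250/5 = 50

50


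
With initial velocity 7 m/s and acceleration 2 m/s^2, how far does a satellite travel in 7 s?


Given: v0 = 7 m/s, a = 2 m/s^2, t = 7 s
Using s = v0*t + (1/2)*a*t^2
s = 7*7 + (1/2)*2*7^2
s = 49 + (1/2)*98
s = 49 + 49
s = 98

98 m


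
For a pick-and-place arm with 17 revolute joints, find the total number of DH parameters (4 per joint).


Given: 17 joints, 4 DH parameters per joint (d, theta, a, alpha)
Total DH parameters = number_of_joints * 4
Total = 17 * 4
Total = 68

68


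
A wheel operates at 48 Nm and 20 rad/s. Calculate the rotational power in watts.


Given: tau = 48 Nm, omega = 20 rad/s
Using P = tau * omega
P = 48 * 20
P = 960 W

960 W


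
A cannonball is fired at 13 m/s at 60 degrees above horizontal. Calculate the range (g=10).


Given: v0 = 13 m/s, theta = 60 deg, g = 10 m/s^2
sin(2*60) = sin(120) = sqrt(3)/2
Using R = v0^2 * sin(2*theta) / g
R = 13^2 * (sqrt(3)/2) / 10
R = 169 * sqrt(3) / 20
R = 169/20*sqrt(3) m

169/20*sqrt(3) m


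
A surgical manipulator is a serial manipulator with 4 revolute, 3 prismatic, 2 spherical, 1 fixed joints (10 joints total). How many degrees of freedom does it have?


Given: serial robot with 4 revolute, 3 prismatic, 2 spherical, 1 fixed joints
DOF contribution per joint type: revolute=1, prismatic=1, spherical=3, fixed=0
DOF = 4*1 + 3*1 + 2*3 + 1*0
DOF = 13

13


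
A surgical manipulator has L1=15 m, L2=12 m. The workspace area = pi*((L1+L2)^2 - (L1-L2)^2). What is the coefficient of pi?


Given: L1 = 15, L2 = 12
(L1+L2)^2 = (27)^2 = 729
(L1-L2)^2 = (3)^2 = 9
Difference = 729 - 9 = 720
This equals 4*L1*L2 = 4*15*12 = 720
Workspace area = 720*pi

720


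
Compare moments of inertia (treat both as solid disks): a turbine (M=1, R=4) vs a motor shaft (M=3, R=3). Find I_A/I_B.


Given: M1=1 kg, R1=4 m, M2=3 kg, R2=3 m
For a disk: I = (1/2)*M*R^2, so I_A/I_B = (M1*R1^2)/(M2*R2^2)
M1*R1^2 = 1*16 = 16
M2*R2^2 = 3*9 = 27
I_A/I_B = 16/27 = 16/27

16/27


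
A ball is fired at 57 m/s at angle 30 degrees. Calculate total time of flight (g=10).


Given: v0 = 57 m/s, theta = 30 deg, g = 10 m/s^2
sin(30) = 1/2
Using T = 2*v0*sin(theta) / g
T = 2*57*1/2 / 10
T = 57 / 10
T = 57/10 s

57/10 s


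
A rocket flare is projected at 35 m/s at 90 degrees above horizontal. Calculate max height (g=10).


Given: v0 = 35 m/s, theta = 90 deg, g = 10 m/s^2
sin^2(90) = 1
Using H = v0^2 * sin^2(theta) / (2*g)
H = 35^2 * 1 / (2*10)
H = 1225 * 1 / 20
H = 1225 / 20
H = 245/4 m

245/4 m


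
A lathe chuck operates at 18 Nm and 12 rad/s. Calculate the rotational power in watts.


Given: tau = 18 Nm, omega = 12 rad/s
Using P = tau * omega
P = 18 * 12
P = 216 W

216 W


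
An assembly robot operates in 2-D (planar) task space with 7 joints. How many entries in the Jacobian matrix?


Given: task space dimension = 2, joints = 7
Jacobian is a 2 x 7 matrix
Total entries = rows * columns
Total = 2 * 7
Total = 14

14


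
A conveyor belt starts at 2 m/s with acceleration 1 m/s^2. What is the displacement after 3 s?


Given: v0 = 2 m/s, a = 1 m/s^2, t = 3 s
Using s = v0*t + (1/2)*a*t^2
s = 2*3 + (1/2)*1*3^2
s = 6 + (1/2)*9
s = 6 + 9/2
s = 21/2

21/2 m


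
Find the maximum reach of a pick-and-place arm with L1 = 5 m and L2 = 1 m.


Given: L1 = 5 m, L2 = 1 m
For a 2-link planar arm, max reach = L1 + L2 (fully extended)
Max reach = 5 + 1
Max reach = 6 m

6 m


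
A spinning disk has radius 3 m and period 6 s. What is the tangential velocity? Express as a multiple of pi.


Given: radius r = 3 m, period T = 6 s
Using v = 2*pi*r / T
v = 2*pi*3 / 6
v = 6*pi / 6
v = 1*pi m/s

1*pi m/s


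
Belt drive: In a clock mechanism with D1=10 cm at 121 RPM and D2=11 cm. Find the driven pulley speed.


Given: D1 = 10 cm, w1 = 121 RPM, D2 = 11 cm
Using D1*w1 = D2*w2
w2 = D1*w1 / D2
w2 = 10*121 / 11
w2 = 1210 / 11
w2 = 110 RPM

110 RPM


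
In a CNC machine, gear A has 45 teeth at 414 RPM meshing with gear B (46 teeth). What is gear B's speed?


Given: N1 = 45 teeth, w1 = 414 RPM, N2 = 46 teeth
Using N1*w1 = N2*w2
w2 = N1*w1 / N2
w2 = 45*414 / 46
w2 = 18630 / 46
w2 = 405 RPM

405 RPM


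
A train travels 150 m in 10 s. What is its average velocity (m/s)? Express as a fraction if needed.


Given: distance d = 150 m, time t = 10 s
Using v = d / t
v = 150 / 10
v = 15 m/s

15 m/s


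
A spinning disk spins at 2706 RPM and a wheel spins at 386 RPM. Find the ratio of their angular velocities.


Given: RPM_A = 2706, RPM_B = 386
omega = 2*pi*RPM/60, so omega_A/omega_B = RPM_A / RPM_B
omega_A/omega_B = 2706 / 386
omega_A/omega_B = 1353/193

1353/193


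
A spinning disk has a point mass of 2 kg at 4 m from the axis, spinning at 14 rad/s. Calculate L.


Given: m = 2 kg, r = 4 m, omega = 14 rad/s
For a point mass: I = m*r^2
I = 2*4^2 = 2*16 = 32
L = I*omega = 32*14
L = 448 kg*m^2/s

448 kg*m^2/s


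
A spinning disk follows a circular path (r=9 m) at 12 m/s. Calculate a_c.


Given: v = 12 m/s, r = 9 m
Using a_c = v^2 / r
a_c = 12^2 / 9
a_c = 144 / 9
a_c = 16 m/s^2

16 m/s^2


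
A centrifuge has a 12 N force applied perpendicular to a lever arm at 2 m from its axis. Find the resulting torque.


Given: F = 12 N, r = 2 m, angle = 90 deg (perpendicular)
Using tau = F * r * sin(90)
sin(90) = 1
tau = 12 * 2 * 1
tau = 24 Nm

24 Nm


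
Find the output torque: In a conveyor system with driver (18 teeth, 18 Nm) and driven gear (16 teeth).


Given: N1 = 18, N2 = 16, T1 = 18 Nm
Using T2/T1 = N2/N1
T2 = T1 * N2 / N1
T2 = 18 * 16 / 18
T2 = 288 / 18
T2 = 16 Nm

16 Nm


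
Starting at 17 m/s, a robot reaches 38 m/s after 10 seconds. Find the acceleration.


Given: initial velocity v0 = 17 m/s, final velocity v = 38 m/s, time t = 10 s
Using a = (v - v0) / t
a = (38 - 17) / 10
a = 21 / 10
a = 21/10 m/s^2

21/10 m/s^2


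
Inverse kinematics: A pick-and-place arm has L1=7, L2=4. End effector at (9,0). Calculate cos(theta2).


Given: L1 = 7, L2 = 4, target (x, y) = (9, 0)
Using cos(theta2) = (x^2 + y^2 - L1^2 - L2^2) / (2*L1*L2)
x^2 + y^2 = 9^2 + 0 = 81
L1^2 + L2^2 = 49 + 16 = 65
Numerator = 81 - 65 = 16
Denominator = 2*7*4 = 56
cos(theta2) = 16/56 = 2/7

2/7


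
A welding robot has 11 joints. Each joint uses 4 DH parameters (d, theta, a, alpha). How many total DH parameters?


Given: 11 joints, 4 DH parameters per joint (d, theta, a, alpha)
Total DH parameters = number_of_joints * 4
Total = 11 * 4
Total = 44

44


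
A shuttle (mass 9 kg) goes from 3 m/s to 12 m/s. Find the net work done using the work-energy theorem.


Given: m = 9 kg, v0 = 3 m/s, v = 12 m/s
Using W = (1/2)*m*(v^2 - v0^2)
v^2 = 12^2 = 144
v0^2 = 3^2 = 9
v^2 - v0^2 = 144 - 9 = 135
W = (1/2)*9*135 = 1215/2 J

1215/2 J


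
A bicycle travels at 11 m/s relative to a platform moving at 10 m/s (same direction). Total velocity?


Given: object velocity = 11 m/s, platform velocity = 10 m/s (same direction)
Using classical velocity addition: v_total = v_object + v_platform
v_total = 11 + 10
v_total = 21 m/s

21 m/s


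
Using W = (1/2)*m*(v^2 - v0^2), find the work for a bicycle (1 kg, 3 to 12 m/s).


Given: m = 1 kg, v0 = 3 m/s, v = 12 m/s
Using W = (1/2)*m*(v^2 - v0^2)
v^2 = 12^2 = 144
v0^2 = 3^2 = 9
v^2 - v0^2 = 144 - 9 = 135
W = (1/2)*1*135 = 135/2 J

135/2 J


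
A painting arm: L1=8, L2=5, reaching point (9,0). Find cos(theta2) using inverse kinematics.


Given: L1 = 8, L2 = 5, target (x, y) = (9, 0)
Using cos(theta2) = (x^2 + y^2 - L1^2 - L2^2) / (2*L1*L2)
x^2 + y^2 = 9^2 + 0 = 81
L1^2 + L2^2 = 64 + 25 = 89
Numerator = 81 - 89 = -8
Denominator = 2*8*5 = 80
cos(theta2) = -8/80 = -1/10

-1/10


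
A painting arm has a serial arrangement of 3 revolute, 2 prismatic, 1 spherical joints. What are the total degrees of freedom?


Given: serial robot with 3 revolute, 2 prismatic, 1 spherical joints
DOF contribution per joint type: revolute=1, prismatic=1, spherical=3, fixed=0
DOF = 3*1 + 2*1 + 1*3
DOF = 8

8


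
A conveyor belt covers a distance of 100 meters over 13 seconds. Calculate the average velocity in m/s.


Given: distance d = 100 m, time t = 13 s
Using v = d / t
v = 100 / 13
v = 100/13 m/s

100/13 m/s


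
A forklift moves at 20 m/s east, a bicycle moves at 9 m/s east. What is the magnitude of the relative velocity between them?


Given: v_A = 20 m/s east, v_B = 9 m/s east
Both move in the same direction; relative speed = |v_A - v_B|
|20 - 9| = |11|
= 11 m/s

11 m/s


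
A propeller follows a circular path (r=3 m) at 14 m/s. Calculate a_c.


Given: v = 14 m/s, r = 3 m
Using a_c = v^2 / r
a_c = 14^2 / 3
a_c = 196 / 3
a_c = 196/3 m/s^2

196/3 m/s^2


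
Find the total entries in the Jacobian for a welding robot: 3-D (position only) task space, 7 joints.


Given: task space dimension = 3, joints = 7
Jacobian is a 3 x 7 matrix
Total entries = rows * columns
Total = 3 * 7
Total = 21

21


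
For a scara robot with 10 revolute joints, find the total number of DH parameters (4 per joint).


Given: 10 joints, 4 DH parameters per joint (d, theta, a, alpha)
Total DH parameters = number_of_joints * 4
Total = 10 * 4
Total = 40

40


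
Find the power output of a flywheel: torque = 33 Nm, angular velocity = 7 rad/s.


Given: tau = 33 Nm, omega = 7 rad/s
Using P = tau * omega
P = 33 * 7
P = 231 W

231 W


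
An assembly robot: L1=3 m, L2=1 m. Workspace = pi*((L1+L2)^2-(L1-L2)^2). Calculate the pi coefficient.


Given: L1 = 3, L2 = 1
(L1+L2)^2 = (4)^2 = 16
(L1-L2)^2 = (2)^2 = 4
Difference = 16 - 4 = 12
This equals 4*L1*L2 = 4*3*1 = 12
Workspace area = 12*pi

12


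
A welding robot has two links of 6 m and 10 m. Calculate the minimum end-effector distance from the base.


Given: L1 = 6 m, L2 = 10 m
For a 2-link planar arm, min reach = |L1 - L2| (second link folded back)
Min reach = |6 - 10|
Min reach = 4 m

4 m


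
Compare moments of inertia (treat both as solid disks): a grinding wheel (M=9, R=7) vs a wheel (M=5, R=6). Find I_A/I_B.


Given: M1=9 kg, R1=7 m, M2=5 kg, R2=6 m
For a disk: I = (1/2)*M*R^2, so I_A/I_B = (M1*R1^2)/(M2*R2^2)
M1*R1^2 = 9*49 = 441
M2*R2^2 = 5*36 = 180
I_A/I_B = 441/180 = 49/20

49/20


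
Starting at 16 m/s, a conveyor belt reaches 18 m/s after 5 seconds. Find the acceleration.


Given: initial velocity v0 = 16 m/s, final velocity v = 18 m/s, time t = 5 s
Using a = (v - v0) / t
a = (18 - 16) / 5
a = 2 / 5
a = 2/5 m/s^2

2/5 m/s^2


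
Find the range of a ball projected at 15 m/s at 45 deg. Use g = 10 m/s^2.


Given: v0 = 15 m/s, theta = 45 deg, g = 10 m/s^2
sin(2*45) = sin(90) = 1
Using R = v0^2 * sin(2*theta) / g
R = 15^2 * 1 / 10
R = 225 / 10
R = 45/2 m

45/2 m


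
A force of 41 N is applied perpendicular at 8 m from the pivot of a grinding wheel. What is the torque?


Given: F = 41 N, r = 8 m, angle = 90 deg (perpendicular)
Using tau = F * r * sin(90)
sin(90) = 1
tau = 41 * 8 * 1
tau = 328 Nm

328 Nm


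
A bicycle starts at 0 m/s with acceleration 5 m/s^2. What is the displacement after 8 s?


Given: v0 = 0 m/s, a = 5 m/s^2, t = 8 s
Using s = v0*t + (1/2)*a*t^2
s = 0*8 + (1/2)*5*8^2
s = 0 + (1/2)*320
s = 0 + 160
s = 160

160 m


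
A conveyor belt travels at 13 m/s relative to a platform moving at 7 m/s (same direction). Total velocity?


Given: object velocity = 13 m/s, platform velocity = 7 m/s (same direction)
Using classical velocity addition: v_total = v_object + v_platform
v_total = 13 + 7
v_total = 20 m/s

20 m/s


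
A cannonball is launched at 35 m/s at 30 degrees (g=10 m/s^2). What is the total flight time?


Given: v0 = 35 m/s, theta = 30 deg, g = 10 m/s^2
sin(30) = 1/2
Using T = 2*v0*sin(theta) / g
T = 2*35*1/2 / 10
T = 35 / 10
T = 7/2 s

7/2 s


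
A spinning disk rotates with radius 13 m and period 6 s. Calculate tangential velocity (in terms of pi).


Given: radius r = 13 m, period T = 6 s
Using v = 2*pi*r / T
v = 2*pi*13 / 6
v = 26*pi / 6
v = 13/3*pi m/s

13/3*pi m/s


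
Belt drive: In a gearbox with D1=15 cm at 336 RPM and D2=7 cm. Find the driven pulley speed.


Given: D1 = 15 cm, w1 = 336 RPM, D2 = 7 cm
Using D1*w1 = D2*w2
w2 = D1*w1 / D2
w2 = 15*336 / 7
w2 = 5040 / 7
w2 = 720 RPM

720 RPM


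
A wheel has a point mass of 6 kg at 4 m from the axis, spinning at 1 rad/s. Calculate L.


Given: m = 6 kg, r = 4 m, omega = 1 rad/s
For a point mass: I = m*r^2
I = 6*4^2 = 6*16 = 96
L = I*omega = 96*1
L = 96 kg*m^2/s

96 kg*m^2/s


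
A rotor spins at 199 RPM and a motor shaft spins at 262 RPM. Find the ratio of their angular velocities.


Given: RPM_A = 199, RPM_B = 262
omega = 2*pi*RPM/60, so omega_A/omega_B = RPM_A / RPM_B
omega_A/omega_B = 199 / 262
omega_A/omega_B = 199/262

199/262


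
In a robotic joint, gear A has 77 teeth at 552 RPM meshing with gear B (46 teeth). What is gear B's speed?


Given: N1 = 77 teeth, w1 = 552 RPM, N2 = 46 teeth
Using N1*w1 = N2*w2
w2 = N1*w1 / N2
w2 = 77*552 / 46
w2 = 42504 / 46
w2 = 924 RPM

924 RPM


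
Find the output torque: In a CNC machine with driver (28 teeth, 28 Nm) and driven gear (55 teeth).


Given: N1 = 28, N2 = 55, T1 = 28 Nm
Using T2/T1 = N2/N1
T2 = T1 * N2 / N1
T2 = 28 * 55 / 28
T2 = 1540 / 28
T2 = 55 Nm

55 Nm


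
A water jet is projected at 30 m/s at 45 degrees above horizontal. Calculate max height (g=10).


Given: v0 = 30 m/s, theta = 45 deg, g = 10 m/s^2
sin^2(45) = 1/2
Using H = v0^2 * sin^2(theta) / (2*g)
H = 30^2 * 1/2 / (2*10)
H = 900 * 1/2 / 20
H = 450 / 20
H = 45/2 m

45/2 m


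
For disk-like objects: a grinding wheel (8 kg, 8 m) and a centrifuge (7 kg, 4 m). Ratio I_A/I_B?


Given: M1=8 kg, R1=8 m, M2=7 kg, R2=4 m
For a disk: I = (1/2)*M*R^2, so I_A/I_B = (M1*R1^2)/(M2*R2^2)
M1*R1^2 = 8*64 = 512
M2*R2^2 = 7*16 = 112
I_A/I_B = 512/112 = 32/7

32/7


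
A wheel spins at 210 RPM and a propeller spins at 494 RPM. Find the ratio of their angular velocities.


Given: RPM_A = 210, RPM_B = 494
omega = 2*pi*RPM/60, so omega_A/omega_B = RPM_A / RPM_B
omega_A/omega_B = 210 / 494
omega_A/omega_B = 105/247

105/247


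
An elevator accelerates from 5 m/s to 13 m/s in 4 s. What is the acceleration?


Given: initial velocity v0 = 5 m/s, final velocity v = 13 m/s, time t = 4 s
Using a = (v - v0) / t
a = (13 - 5) / 4
a = 8 / 4
a = 2 m/s^2

2 m/s^2


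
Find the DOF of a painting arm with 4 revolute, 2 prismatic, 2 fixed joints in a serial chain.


Given: serial robot with 4 revolute, 2 prismatic, 2 fixed joints
DOF contribution per joint type: revolute=1, prismatic=1, spherical=3, fixed=0
DOF = 4*1 + 2*1 + 2*0
DOF = 6

6


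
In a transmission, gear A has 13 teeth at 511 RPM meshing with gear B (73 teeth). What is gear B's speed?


Given: N1 = 13 teeth, w1 = 511 RPM, N2 = 73 teeth
Using N1*w1 = N2*w2
w2 = N1*w1 / N2
w2 = 13*511 / 73
w2 = 6643 / 73
w2 = 91 RPM

91 RPM


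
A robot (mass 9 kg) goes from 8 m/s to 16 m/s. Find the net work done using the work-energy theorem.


Given: m = 9 kg, v0 = 8 m/s, v = 16 m/s
Using W = (1/2)*m*(v^2 - v0^2)
v^2 = 16^2 = 256
v0^2 = 8^2 = 64
v^2 - v0^2 = 256 - 64 = 192
W = (1/2)*9*192 = 864 J

864 J


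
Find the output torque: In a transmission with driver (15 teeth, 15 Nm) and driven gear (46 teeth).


Given: N1 = 15, N2 = 46, T1 = 15 Nm
Using T2/T1 = N2/N1
T2 = T1 * N2 / N1
T2 = 15 * 46 / 15
T2 = 690 / 15
T2 = 46 Nm

46 Nm


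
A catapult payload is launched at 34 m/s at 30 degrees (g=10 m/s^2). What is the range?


Given: v0 = 34 m/s, theta = 30 deg, g = 10 m/s^2
sin(2*30) = sin(60) = sqrt(3)/2
Using R = v0^2 * sin(2*theta) / g
R = 34^2 * (sqrt(3)/2) / 10
R = 1156 * sqrt(3) / 20
R = 289/5*sqrt(3) m

289/5*sqrt(3) m


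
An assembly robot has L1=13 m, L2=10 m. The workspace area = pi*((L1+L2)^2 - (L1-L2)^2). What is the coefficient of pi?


Given: L1 = 13, L2 = 10
(L1+L2)^2 = (23)^2 = 529
(L1-L2)^2 = (3)^2 = 9
Difference = 529 - 9 = 520
This equals 4*L1*L2 = 4*13*10 = 520
Workspace area = 520*pi

520


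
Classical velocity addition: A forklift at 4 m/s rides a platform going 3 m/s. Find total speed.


Given: object velocity = 4 m/s, platform velocity = 3 m/s (same direction)
Using classical velocity addition: v_total = v_object + v_platform
v_total = 4 + 3
v_total = 7 m/s

7 m/s


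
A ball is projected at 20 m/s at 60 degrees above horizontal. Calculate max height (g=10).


Given: v0 = 20 m/s, theta = 60 deg, g = 10 m/s^2
sin^2(60) = 3/4
Using H = v0^2 * sin^2(theta) / (2*g)
H = 20^2 * 3/4 / (2*10)
H = 400 * 3/4 / 20
H = 300 / 20
H = 15 m

15 m


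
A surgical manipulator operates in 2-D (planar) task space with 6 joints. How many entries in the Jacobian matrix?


Given: task space dimension = 2, joints = 6
Jacobian is a 2 x 6 matrix
Total entries = rows * columns
Total = 2 * 6
Total = 12

12


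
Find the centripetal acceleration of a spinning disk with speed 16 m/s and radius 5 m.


Given: v = 16 m/s, r = 5 m
Using a_c = v^2 / r
a_c = 16^2 / 5
a_c = 256 / 5
a_c = 256/5 m/s^2

256/5 m/s^2


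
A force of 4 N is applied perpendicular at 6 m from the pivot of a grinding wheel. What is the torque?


Given: F = 4 N, r = 6 m, angle = 90 deg (perpendicular)
Using tau = F * r * sin(90)
sin(90) = 1
tau = 4 * 6 * 1
tau = 24 Nm

24 Nm


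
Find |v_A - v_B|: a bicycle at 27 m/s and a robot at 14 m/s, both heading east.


Given: v_A = 27 m/s east, v_B = 14 m/s east
Both move in the same direction; relative speed = |v_A - v_B|
|27 - 14| = |13|
= 13 m/s

13 m/s


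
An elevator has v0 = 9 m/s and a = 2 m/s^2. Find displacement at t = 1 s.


Given: v0 = 9 m/s, a = 2 m/s^2, t = 1 s
Using s = v0*t + (1/2)*a*t^2
s = 9*1 + (1/2)*2*1^2
s = 9 + (1/2)*2
s = 9 + 1
s = 10

10 m


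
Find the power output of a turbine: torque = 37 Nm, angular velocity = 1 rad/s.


Given: tau = 37 Nm, omega = 1 rad/s
Using P = tau * omega
P = 37 * 1
P = 37 W

37 W


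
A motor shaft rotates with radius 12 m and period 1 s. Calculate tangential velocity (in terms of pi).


Given: radius r = 12 m, period T = 1 s
Using v = 2*pi*r / T
v = 2*pi*12 / 1
v = 24*pi / 1
v = 24*pi m/s

24*pi m/s


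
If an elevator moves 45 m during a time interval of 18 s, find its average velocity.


Given: distance d = 45 m, time t = 18 s
Using v = d / t
v = 45 / 18
v = 5/2 m/s

5/2 m/s


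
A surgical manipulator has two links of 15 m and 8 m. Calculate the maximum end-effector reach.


Given: L1 = 15 m, L2 = 8 m
For a 2-link planar arm, max reach = L1 + L2 (fully extended)
Max reach = 15 + 8
Max reach = 23 m

23 m


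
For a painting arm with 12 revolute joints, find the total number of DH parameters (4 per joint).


Given: 12 joints, 4 DH parameters per joint (d, theta, a, alpha)
Total DH parameters = number_of_joints * 4
Total = 12 * 4
Total = 48

48


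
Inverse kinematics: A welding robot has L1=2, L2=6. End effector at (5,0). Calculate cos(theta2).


Given: L1 = 2, L2 = 6, target (x, y) = (5, 0)
Using cos(theta2) = (x^2 + y^2 - L1^2 - L2^2) / (2*L1*L2)
x^2 + y^2 = 5^2 + 0 = 25
L1^2 + L2^2 = 4 + 36 = 40
Numerator = 25 - 40 = -15
Denominator = 2*2*6 = 24
cos(theta2) = -15/24 = -5/8

-5/8
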